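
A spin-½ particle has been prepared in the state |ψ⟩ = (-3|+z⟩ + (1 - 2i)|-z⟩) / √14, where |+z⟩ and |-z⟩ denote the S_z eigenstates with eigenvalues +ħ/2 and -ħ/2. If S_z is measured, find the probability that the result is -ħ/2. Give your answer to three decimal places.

The -ħ/2 outcome corresponds to |-z⟩. Its amplitude in |ψ⟩ is (1 - 2i)/√14.
P = |1 - 2i|² / 14 = 5/14.

0.357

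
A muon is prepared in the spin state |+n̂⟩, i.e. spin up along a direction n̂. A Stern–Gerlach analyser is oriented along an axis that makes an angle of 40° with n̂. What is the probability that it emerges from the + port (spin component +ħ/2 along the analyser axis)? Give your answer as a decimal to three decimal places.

For spin-½, the probability of finding spin-up along an axis at angle θ to the initial spin direction is cos²(θ/2); spin-down is sin²(θ/2).
θ = 40°, so P = cos²(20°) ≈ 0.883.

0.883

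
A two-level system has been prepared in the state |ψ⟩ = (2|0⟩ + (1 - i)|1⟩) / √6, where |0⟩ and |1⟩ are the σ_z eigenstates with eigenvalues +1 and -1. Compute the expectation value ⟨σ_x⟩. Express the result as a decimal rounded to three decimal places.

⟨σ_x⟩ = 2 Re(a* b)/(|a|²+|b|²) with a = 2, b = (1 - i).
a* b = (2 - 2i), so ⟨σ_x⟩ = 4/6.

0.667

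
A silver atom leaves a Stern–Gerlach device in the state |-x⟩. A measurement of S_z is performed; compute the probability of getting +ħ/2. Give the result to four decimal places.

0.5000

In the S_z basis, |-x⟩ = (|↑⟩ - |↓⟩)/√2 and |+z⟩ = |↑⟩.
|⟨+z|-x⟩|² = 1/2.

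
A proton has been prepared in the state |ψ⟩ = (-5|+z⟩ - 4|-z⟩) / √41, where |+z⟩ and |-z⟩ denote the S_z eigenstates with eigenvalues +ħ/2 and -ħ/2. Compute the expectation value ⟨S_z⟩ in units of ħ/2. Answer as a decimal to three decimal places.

⟨σ_z⟩ = |a|² - |b|² divided by |a|²+|b|², with a, b the |+z⟩, |-z⟩ amplitudes.
= (25 - 16)/41 = 9/41.
⟨S_z⟩ = (ħ/2)·⟨σ_z⟩.

0.220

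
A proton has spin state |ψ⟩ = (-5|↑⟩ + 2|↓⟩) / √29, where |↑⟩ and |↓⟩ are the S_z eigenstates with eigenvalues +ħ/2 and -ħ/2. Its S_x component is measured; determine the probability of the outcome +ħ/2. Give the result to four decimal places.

0.1552

|+x⟩ = (|↑⟩ + |↓⟩)/√2, so ⟨+x|ψ⟩ = (-3) / (√2·√29).
P = |-3|² / 58 = 9/58.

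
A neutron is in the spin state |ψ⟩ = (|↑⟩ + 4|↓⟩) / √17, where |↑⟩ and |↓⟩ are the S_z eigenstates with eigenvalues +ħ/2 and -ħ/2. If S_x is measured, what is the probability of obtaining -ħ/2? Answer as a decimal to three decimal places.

|-x⟩ = (|↑⟩ - |↓⟩)/√2, so ⟨-x|ψ⟩ = (-3) / (√2·√17).
P = |-3|² / 34 = 9/34.

0.265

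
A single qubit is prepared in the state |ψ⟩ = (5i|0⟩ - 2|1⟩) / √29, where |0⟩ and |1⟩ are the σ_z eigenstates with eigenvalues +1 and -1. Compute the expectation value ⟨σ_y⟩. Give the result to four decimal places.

⟨σ_y⟩ = 2 Im(a* b)/(|a|²+|b|²) with a = 5i, b = -2.
a* b = 10i, so ⟨σ_y⟩ = 20/29.

0.6897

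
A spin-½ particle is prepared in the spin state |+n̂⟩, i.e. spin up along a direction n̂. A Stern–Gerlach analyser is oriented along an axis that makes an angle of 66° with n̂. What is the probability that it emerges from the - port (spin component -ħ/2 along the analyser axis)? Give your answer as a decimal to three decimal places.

For spin-½, the probability of finding spin-up along an axis at angle θ to the initial spin direction is cos²(θ/2); spin-down is sin²(θ/2).
θ = 66°, so P = sin²(33°) ≈ 0.297.

0.297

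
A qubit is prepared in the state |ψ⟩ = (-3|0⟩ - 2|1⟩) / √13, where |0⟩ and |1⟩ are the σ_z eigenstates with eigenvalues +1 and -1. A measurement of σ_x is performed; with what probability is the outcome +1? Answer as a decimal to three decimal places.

0.962

|+x⟩ = (|0⟩ + |1⟩)/√2, so ⟨+x|ψ⟩ = (-5) / (√2·√13).
P = |-5|² / 26 = 25/26.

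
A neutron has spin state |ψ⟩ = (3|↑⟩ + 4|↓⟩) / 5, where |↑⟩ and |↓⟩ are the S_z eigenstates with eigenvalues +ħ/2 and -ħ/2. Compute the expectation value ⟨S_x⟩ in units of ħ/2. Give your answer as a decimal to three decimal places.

⟨σ_x⟩ = 2 Re(a* b)/(|a|²+|b|²) with a = 3, b = 4.
a* b = 12, so ⟨σ_x⟩ = 24/25.
⟨S_x⟩ = (ħ/2)·⟨σ_x⟩.

0.960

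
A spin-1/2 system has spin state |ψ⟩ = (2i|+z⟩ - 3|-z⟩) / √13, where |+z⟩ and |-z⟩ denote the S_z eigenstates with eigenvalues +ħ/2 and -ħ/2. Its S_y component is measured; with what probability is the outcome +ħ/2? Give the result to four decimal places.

0.9615

|+y⟩ = (|+z⟩ + i|-z⟩)/√2, so ⟨+y|ψ⟩ = (5i) / (√2·√13).
P = |5i|² / 26 = 25/26.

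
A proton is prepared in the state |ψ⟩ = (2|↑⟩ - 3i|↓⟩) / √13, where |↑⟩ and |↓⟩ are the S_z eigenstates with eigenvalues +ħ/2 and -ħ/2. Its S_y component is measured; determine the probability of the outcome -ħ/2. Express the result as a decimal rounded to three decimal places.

|-y⟩ = (|↑⟩ - i|↓⟩)/√2, so ⟨-y|ψ⟩ = (5) / (√2·√13).
P = |5|² / 26 = 25/26.

0.962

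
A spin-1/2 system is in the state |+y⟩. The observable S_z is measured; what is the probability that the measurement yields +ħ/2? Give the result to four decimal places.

0.5000

In the S_z basis, |+y⟩ = (|+z⟩ + i|-z⟩)/√2 and |+z⟩ = |+z⟩.
|⟨+z|+y⟩|² = 1/2.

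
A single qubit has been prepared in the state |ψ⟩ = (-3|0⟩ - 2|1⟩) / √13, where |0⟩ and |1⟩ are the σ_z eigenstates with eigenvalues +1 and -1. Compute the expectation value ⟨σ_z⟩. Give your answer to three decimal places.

0.385

⟨σ_z⟩ = |a|² - |b|² divided by |a|²+|b|², with a, b the |0⟩, |1⟩ amplitudes.
= (9 - 4)/13 = 5/13.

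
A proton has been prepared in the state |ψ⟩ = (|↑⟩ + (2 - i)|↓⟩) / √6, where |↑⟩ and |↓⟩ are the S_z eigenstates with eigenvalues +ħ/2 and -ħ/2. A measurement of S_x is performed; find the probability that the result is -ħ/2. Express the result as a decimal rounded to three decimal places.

|-x⟩ = (|↑⟩ - |↓⟩)/√2, so ⟨-x|ψ⟩ = (-1 + i) / (√2·√6).
P = |-1 + i|² / 12 = 2/12.

0.167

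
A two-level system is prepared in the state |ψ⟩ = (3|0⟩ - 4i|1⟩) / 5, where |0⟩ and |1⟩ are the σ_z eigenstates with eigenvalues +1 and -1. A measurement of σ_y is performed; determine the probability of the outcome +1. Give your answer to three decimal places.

0.020

|+y⟩ = (|0⟩ + i|1⟩)/√2, so ⟨+y|ψ⟩ = (-1) / (√2·5).
P = |-1|² / 50 = 1/50.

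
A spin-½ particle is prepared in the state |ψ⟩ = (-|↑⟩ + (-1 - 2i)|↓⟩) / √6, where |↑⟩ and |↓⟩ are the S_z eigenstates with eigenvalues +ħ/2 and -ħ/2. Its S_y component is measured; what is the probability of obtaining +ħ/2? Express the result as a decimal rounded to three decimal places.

|+y⟩ = (|↑⟩ + i|↓⟩)/√2, so ⟨+y|ψ⟩ = (-3 + i) / (√2·√6).
P = |-3 + i|² / 12 = 10/12.

0.833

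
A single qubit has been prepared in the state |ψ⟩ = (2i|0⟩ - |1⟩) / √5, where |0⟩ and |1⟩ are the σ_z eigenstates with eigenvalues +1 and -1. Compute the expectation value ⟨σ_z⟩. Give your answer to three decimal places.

⟨σ_z⟩ = |a|² - |b|² divided by |a|²+|b|², with a, b the |0⟩, |1⟩ amplitudes.
= (4 - 1)/5 = 3/5.

0.600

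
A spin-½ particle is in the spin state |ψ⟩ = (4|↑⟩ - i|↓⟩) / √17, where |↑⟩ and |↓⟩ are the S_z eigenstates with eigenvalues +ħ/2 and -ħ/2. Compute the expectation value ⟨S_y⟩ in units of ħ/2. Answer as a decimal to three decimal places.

⟨σ_y⟩ = 2 Im(a* b)/(|a|²+|b|²) with a = 4, b = -i.
a* b = -4i, so ⟨σ_y⟩ = -8/17.
⟨S_y⟩ = (ħ/2)·⟨σ_y⟩.

-0.471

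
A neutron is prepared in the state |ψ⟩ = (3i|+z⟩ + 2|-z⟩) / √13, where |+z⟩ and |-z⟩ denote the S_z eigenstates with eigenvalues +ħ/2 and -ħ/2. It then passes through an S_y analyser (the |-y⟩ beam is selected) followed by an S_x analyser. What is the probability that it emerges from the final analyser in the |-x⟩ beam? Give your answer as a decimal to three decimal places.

First analyser (S_y): P(|-y⟩) = |⟨-y|ψ⟩|² = 25/26.
After stage 1 the state is |-y⟩; P(|-x⟩) = |⟨-x|-y⟩|² = 1/2.
Joint probability = 25/26 × 1/2 = 0.481.

0.481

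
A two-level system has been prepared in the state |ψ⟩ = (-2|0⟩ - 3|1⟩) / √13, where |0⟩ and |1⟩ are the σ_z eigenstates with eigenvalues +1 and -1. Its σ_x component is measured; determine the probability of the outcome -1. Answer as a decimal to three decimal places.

|-x⟩ = (|0⟩ - |1⟩)/√2, so ⟨-x|ψ⟩ = (1) / (√2·√13).
P = |1|² / 26 = 1/26.

0.038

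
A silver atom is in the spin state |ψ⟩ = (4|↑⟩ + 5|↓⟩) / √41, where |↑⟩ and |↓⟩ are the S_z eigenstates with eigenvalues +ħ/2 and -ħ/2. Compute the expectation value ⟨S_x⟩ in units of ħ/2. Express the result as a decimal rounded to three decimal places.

⟨σ_x⟩ = 2 Re(a* b)/(|a|²+|b|²) with a = 4, b = 5.
a* b = 20, so ⟨σ_x⟩ = 40/41.
⟨S_x⟩ = (ħ/2)·⟨σ_x⟩.

0.976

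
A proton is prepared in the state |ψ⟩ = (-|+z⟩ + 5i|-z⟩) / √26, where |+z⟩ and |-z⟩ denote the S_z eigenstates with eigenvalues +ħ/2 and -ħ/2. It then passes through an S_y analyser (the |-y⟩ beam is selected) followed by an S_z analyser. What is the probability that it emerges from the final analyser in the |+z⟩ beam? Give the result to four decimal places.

0.3462

First analyser (S_y): P(|-y⟩) = |⟨-y|ψ⟩|² = 36/52.
After stage 1 the state is |-y⟩; P(|+z⟩) = |⟨+z|-y⟩|² = 1/2.
Joint probability = 36/52 × 1/2 = 0.3462.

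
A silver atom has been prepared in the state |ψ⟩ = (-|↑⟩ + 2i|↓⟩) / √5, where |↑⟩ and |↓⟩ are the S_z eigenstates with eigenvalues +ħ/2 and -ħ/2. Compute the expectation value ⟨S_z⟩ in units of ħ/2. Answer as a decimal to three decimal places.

⟨σ_z⟩ = |a|² - |b|² divided by |a|²+|b|², with a, b the |↑⟩, |↓⟩ amplitudes.
= (1 - 4)/5 = -3/5.
⟨S_z⟩ = (ħ/2)·⟨σ_z⟩.

-0.600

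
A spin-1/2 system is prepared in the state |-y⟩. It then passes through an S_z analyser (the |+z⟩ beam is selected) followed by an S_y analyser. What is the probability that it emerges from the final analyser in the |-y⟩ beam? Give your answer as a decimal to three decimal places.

First analyser (S_z): from |-y⟩, P(|+z⟩) = 1/2.
After stage 1 the state is |+z⟩; P(|-y⟩) = |⟨-y|+z⟩|² = 1/2.
Joint probability = 1/2 × 1/2 = 0.250.

0.250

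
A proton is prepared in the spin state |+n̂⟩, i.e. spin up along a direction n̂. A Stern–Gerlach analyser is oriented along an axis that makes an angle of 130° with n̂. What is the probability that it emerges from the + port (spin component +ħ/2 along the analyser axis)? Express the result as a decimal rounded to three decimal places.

0.179

For spin-½, the probability of finding spin-up along an axis at angle θ to the initial spin direction is cos²(θ/2); spin-down is sin²(θ/2).
θ = 130°, so P = cos²(65°) ≈ 0.179.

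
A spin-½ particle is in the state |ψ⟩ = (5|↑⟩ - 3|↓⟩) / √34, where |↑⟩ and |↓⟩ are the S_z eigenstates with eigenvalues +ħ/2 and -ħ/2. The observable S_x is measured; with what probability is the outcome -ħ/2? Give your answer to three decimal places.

|-x⟩ = (|↑⟩ - |↓⟩)/√2, so ⟨-x|ψ⟩ = (8) / (√2·√34).
P = |8|² / 68 = 64/68.

0.941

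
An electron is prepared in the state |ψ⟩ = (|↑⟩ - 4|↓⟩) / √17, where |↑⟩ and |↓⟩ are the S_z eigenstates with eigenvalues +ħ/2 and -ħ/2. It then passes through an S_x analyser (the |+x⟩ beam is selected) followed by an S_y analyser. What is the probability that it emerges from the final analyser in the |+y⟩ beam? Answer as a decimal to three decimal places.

First analyser (S_x): P(|+x⟩) = |⟨+x|ψ⟩|² = 9/34.
After stage 1 the state is |+x⟩; P(|+y⟩) = |⟨+y|+x⟩|² = 1/2.
Joint probability = 9/34 × 1/2 = 0.132.

0.132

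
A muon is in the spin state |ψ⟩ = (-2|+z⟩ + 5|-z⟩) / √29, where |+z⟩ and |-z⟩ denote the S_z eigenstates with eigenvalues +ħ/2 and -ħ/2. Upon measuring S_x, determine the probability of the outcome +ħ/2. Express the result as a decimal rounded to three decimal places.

|+x⟩ = (|+z⟩ + |-z⟩)/√2, so ⟨+x|ψ⟩ = (3) / (√2·√29).
P = |3|² / 58 = 9/58.

0.155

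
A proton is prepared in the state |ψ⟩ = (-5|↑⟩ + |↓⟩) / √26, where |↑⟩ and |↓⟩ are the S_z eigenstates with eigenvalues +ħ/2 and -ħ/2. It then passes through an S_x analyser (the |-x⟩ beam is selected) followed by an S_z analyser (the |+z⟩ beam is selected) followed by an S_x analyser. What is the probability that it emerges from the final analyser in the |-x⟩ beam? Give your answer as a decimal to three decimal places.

First analyser (S_x): P(|-x⟩) = |⟨-x|ψ⟩|² = 36/52.
After stage 1 the state is |-x⟩; P(|+z⟩) = |⟨+z|-x⟩|² = 1/2.
After stage 2 the state is |+z⟩; P(|-x⟩) = |⟨-x|+z⟩|² = 1/2.
Joint probability = 36/52 × 1/2 × 1/2 = 0.173.

0.173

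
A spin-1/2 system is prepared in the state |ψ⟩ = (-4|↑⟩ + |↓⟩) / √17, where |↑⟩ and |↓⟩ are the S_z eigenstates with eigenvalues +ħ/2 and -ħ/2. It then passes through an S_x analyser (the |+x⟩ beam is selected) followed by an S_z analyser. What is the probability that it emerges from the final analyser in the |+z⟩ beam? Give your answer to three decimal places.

0.132

First analyser (S_x): P(|+x⟩) = |⟨+x|ψ⟩|² = 9/34.
After stage 1 the state is |+x⟩; P(|+z⟩) = |⟨+z|+x⟩|² = 1/2.
Joint probability = 9/34 × 1/2 = 0.132.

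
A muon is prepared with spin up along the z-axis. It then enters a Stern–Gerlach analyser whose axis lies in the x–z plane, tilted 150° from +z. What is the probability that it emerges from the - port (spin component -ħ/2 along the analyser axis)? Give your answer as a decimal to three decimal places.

0.933

For spin-½, the probability of finding spin-up along an axis at angle θ to the initial spin direction is cos²(θ/2); spin-down is sin²(θ/2).
θ = 150°, so P = sin²(75°) ≈ 0.933.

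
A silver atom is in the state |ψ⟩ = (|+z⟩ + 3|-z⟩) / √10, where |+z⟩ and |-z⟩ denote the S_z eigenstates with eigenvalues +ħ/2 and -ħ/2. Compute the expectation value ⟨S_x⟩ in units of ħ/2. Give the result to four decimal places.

⟨σ_x⟩ = 2 Re(a* b)/(|a|²+|b|²) with a = 1, b = 3.
a* b = 3, so ⟨σ_x⟩ = 6/10.
⟨S_x⟩ = (ħ/2)·⟨σ_x⟩.

0.6000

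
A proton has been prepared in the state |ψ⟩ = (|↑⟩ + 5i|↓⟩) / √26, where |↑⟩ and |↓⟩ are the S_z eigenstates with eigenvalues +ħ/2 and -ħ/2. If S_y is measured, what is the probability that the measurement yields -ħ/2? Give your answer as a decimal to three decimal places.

|-y⟩ = (|↑⟩ - i|↓⟩)/√2, so ⟨-y|ψ⟩ = (-4) / (√2·√26).
P = |-4|² / 52 = 16/52.

0.308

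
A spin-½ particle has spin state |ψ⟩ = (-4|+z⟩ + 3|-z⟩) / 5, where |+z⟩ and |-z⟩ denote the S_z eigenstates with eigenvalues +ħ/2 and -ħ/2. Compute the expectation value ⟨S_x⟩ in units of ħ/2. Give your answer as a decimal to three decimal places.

-0.960

⟨σ_x⟩ = 2 Re(a* b)/(|a|²+|b|²) with a = -4, b = 3.
a* b = -12, so ⟨σ_x⟩ = -24/25.
⟨S_x⟩ = (ħ/2)·⟨σ_x⟩.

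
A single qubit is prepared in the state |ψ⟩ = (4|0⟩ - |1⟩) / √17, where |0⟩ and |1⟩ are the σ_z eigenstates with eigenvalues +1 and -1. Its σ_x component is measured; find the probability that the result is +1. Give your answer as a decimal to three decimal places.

0.265

|+x⟩ = (|0⟩ + |1⟩)/√2, so ⟨+x|ψ⟩ = (3) / (√2·√17).
P = |3|² / 34 = 9/34.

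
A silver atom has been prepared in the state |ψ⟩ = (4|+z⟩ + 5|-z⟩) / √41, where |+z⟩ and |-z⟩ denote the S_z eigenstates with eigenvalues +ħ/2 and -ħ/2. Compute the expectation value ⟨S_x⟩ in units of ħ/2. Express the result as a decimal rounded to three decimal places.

⟨σ_x⟩ = 2 Re(a* b)/(|a|²+|b|²) with a = 4, b = 5.
a* b = 20, so ⟨σ_x⟩ = 40/41.
⟨S_x⟩ = (ħ/2)·⟨σ_x⟩.

0.976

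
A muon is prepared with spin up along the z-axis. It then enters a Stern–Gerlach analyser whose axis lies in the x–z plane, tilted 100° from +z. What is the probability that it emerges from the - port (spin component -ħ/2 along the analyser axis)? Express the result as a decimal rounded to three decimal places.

0.587

For spin-½, the probability of finding spin-up along an axis at angle θ to the initial spin direction is cos²(θ/2); spin-down is sin²(θ/2).
θ = 100°, so P = sin²(50°) ≈ 0.587.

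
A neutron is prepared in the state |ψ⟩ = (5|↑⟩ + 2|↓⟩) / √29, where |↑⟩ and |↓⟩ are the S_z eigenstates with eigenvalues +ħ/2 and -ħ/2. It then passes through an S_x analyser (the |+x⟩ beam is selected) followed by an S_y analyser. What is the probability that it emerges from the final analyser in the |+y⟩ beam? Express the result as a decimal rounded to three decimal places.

0.422

First analyser (S_x): P(|+x⟩) = |⟨+x|ψ⟩|² = 49/58.
After stage 1 the state is |+x⟩; P(|+y⟩) = |⟨+y|+x⟩|² = 1/2.
Joint probability = 49/58 × 1/2 = 0.422.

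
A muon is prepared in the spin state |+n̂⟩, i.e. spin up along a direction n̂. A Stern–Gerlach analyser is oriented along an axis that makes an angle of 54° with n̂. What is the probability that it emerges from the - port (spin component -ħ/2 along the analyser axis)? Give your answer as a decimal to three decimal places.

For spin-½, the probability of finding spin-up along an axis at angle θ to the initial spin direction is cos²(θ/2); spin-down is sin²(θ/2).
θ = 54°, so P = sin²(27°) ≈ 0.206.

0.206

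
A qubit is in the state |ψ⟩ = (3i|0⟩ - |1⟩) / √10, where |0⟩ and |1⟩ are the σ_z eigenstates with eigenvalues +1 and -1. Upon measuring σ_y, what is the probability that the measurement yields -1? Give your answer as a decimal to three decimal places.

0.200

|-y⟩ = (|0⟩ - i|1⟩)/√2, so ⟨-y|ψ⟩ = (2i) / (√2·√10).
P = |2i|² / 20 = 4/20.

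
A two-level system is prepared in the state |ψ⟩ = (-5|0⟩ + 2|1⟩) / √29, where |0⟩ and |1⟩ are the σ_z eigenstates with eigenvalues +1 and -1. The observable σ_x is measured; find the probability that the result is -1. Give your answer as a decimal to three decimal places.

0.845

|-x⟩ = (|0⟩ - |1⟩)/√2, so ⟨-x|ψ⟩ = (-7) / (√2·√29).
P = |-7|² / 58 = 49/58.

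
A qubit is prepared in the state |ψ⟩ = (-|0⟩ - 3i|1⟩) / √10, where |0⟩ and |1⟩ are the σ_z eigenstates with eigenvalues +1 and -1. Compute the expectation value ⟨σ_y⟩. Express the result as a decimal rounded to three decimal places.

0.600

⟨σ_y⟩ = 2 Im(a* b)/(|a|²+|b|²) with a = -1, b = -3i.
a* b = 3i, so ⟨σ_y⟩ = 6/10.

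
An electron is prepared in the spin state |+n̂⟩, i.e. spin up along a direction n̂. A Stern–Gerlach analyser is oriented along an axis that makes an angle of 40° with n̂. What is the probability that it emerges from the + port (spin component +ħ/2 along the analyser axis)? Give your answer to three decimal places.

For spin-½, the probability of finding spin-up along an axis at angle θ to the initial spin direction is cos²(θ/2); spin-down is sin²(θ/2).
θ = 40°, so P = cos²(20°) ≈ 0.883.

0.883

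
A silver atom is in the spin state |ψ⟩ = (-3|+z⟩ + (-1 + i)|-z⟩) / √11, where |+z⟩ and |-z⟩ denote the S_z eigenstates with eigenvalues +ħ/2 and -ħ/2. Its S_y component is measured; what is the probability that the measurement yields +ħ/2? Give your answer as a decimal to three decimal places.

0.227

|+y⟩ = (|+z⟩ + i|-z⟩)/√2, so ⟨+y|ψ⟩ = (-2 + i) / (√2·√11).
P = |-2 + i|² / 22 = 5/22.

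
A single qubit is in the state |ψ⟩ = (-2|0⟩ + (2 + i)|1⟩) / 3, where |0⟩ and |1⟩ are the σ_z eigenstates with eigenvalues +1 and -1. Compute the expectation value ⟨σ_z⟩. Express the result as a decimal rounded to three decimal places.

-0.111

⟨σ_z⟩ = |a|² - |b|² divided by |a|²+|b|², with a, b the |0⟩, |1⟩ amplitudes.
= (4 - 5)/9 = -1/9.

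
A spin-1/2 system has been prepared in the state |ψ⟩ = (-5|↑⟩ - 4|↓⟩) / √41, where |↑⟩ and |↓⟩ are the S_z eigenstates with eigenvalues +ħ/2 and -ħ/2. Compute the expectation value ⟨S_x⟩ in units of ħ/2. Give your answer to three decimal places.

0.976

⟨σ_x⟩ = 2 Re(a* b)/(|a|²+|b|²) with a = -5, b = -4.
a* b = 20, so ⟨σ_x⟩ = 40/41.
⟨S_x⟩ = (ħ/2)·⟨σ_x⟩.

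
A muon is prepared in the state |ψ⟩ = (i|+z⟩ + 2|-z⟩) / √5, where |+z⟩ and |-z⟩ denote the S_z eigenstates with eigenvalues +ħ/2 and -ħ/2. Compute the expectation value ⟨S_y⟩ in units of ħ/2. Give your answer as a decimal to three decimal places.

⟨σ_y⟩ = 2 Im(a* b)/(|a|²+|b|²) with a = i, b = 2.
a* b = -2i, so ⟨σ_y⟩ = -4/5.
⟨S_y⟩ = (ħ/2)·⟨σ_y⟩.

-0.800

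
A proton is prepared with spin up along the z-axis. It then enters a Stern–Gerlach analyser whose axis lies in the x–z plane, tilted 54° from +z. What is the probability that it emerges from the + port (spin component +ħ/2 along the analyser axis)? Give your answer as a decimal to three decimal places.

For spin-½, the probability of finding spin-up along an axis at angle θ to the initial spin direction is cos²(θ/2); spin-down is sin²(θ/2).
θ = 54°, so P = cos²(27°) ≈ 0.794.

0.794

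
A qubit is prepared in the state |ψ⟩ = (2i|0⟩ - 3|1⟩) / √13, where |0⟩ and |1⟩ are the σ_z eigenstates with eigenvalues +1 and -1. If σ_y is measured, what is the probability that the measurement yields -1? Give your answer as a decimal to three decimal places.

0.038

|-y⟩ = (|0⟩ - i|1⟩)/√2, so ⟨-y|ψ⟩ = (-i) / (√2·√13).
P = |-i|² / 26 = 1/26.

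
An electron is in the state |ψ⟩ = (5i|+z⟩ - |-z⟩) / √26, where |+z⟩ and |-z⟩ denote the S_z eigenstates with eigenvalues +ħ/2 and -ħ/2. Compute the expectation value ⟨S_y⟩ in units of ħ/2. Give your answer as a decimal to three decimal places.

0.385

⟨σ_y⟩ = 2 Im(a* b)/(|a|²+|b|²) with a = 5i, b = -1.
a* b = 5i, so ⟨σ_y⟩ = 10/26.
⟨S_y⟩ = (ħ/2)·⟨σ_y⟩.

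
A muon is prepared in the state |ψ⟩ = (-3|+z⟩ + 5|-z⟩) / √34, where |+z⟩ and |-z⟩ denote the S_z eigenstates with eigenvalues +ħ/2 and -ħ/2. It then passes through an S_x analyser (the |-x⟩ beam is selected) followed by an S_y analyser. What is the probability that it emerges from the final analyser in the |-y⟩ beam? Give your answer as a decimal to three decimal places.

0.471

First analyser (S_x): P(|-x⟩) = |⟨-x|ψ⟩|² = 64/68.
After stage 1 the state is |-x⟩; P(|-y⟩) = |⟨-y|-x⟩|² = 1/2.
Joint probability = 64/68 × 1/2 = 0.471.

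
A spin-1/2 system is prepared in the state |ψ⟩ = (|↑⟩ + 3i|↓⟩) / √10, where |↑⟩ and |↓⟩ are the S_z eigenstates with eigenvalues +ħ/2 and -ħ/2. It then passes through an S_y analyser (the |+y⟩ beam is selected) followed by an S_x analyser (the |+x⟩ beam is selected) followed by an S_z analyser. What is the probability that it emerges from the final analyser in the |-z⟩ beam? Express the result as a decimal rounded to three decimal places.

0.200

First analyser (S_y): P(|+y⟩) = |⟨+y|ψ⟩|² = 16/20.
After stage 1 the state is |+y⟩; P(|+x⟩) = |⟨+x|+y⟩|² = 1/2.
After stage 2 the state is |+x⟩; P(|-z⟩) = |⟨-z|+x⟩|² = 1/2.
Joint probability = 16/20 × 1/2 × 1/2 = 0.200.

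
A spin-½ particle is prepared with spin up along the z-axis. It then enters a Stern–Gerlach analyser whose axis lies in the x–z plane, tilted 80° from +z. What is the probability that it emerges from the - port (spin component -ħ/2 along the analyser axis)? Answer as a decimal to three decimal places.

0.413

For spin-½, the probability of finding spin-up along an axis at angle θ to the initial spin direction is cos²(θ/2); spin-down is sin²(θ/2).
θ = 80°, so P = sin²(40°) ≈ 0.413.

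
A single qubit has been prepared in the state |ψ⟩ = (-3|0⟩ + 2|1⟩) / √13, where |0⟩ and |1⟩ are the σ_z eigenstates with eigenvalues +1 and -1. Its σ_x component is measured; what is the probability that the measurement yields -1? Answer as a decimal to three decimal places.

0.962

|-x⟩ = (|0⟩ - |1⟩)/√2, so ⟨-x|ψ⟩ = (-5) / (√2·√13).
P = |-5|² / 26 = 25/26.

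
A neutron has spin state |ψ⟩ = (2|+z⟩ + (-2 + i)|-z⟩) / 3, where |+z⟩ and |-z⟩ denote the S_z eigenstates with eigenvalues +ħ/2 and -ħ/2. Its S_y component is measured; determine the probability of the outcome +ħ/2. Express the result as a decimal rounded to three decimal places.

0.722

|+y⟩ = (|+z⟩ + i|-z⟩)/√2, so ⟨+y|ψ⟩ = (3 + 2i) / (√2·3).
P = |3 + 2i|² / 18 = 13/18.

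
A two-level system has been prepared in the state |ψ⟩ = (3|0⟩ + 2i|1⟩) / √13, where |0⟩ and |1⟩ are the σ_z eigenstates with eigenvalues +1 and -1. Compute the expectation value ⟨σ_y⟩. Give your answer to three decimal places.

⟨σ_y⟩ = 2 Im(a* b)/(|a|²+|b|²) with a = 3, b = 2i.
a* b = 6i, so ⟨σ_y⟩ = 12/13.

0.923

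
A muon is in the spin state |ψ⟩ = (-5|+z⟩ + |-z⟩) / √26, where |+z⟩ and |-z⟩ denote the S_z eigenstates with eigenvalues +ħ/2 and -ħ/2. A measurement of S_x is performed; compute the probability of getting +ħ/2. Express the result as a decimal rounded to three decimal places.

|+x⟩ = (|+z⟩ + |-z⟩)/√2, so ⟨+x|ψ⟩ = (-4) / (√2·√26).
P = |-4|² / 52 = 16/52.

0.308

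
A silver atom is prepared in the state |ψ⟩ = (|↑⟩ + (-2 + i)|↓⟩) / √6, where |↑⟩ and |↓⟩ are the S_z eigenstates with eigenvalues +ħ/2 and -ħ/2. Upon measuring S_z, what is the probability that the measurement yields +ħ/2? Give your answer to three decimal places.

0.167

The +ħ/2 outcome corresponds to |↑⟩. Its amplitude in |ψ⟩ is 1/√6.
P = |1|² / 6 = 1/6.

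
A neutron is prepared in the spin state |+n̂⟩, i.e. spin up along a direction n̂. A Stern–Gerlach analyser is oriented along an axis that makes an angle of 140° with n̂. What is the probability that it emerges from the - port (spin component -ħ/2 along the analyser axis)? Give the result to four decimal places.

0.8830

For spin-½, the probability of finding spin-up along an axis at angle θ to the initial spin direction is cos²(θ/2); spin-down is sin²(θ/2).
θ = 140°, so P = sin²(70°) ≈ 0.8830.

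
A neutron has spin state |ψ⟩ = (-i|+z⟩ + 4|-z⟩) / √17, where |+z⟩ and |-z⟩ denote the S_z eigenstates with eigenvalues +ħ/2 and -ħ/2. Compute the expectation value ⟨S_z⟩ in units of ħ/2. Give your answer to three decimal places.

⟨σ_z⟩ = |a|² - |b|² divided by |a|²+|b|², with a, b the |+z⟩, |-z⟩ amplitudes.
= (1 - 16)/17 = -15/17.
⟨S_z⟩ = (ħ/2)·⟨σ_z⟩.

-0.882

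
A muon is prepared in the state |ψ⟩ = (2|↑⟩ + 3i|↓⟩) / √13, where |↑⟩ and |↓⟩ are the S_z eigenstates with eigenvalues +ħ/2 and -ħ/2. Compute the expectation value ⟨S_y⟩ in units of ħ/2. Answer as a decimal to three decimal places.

0.923

⟨σ_y⟩ = 2 Im(a* b)/(|a|²+|b|²) with a = 2, b = 3i.
a* b = 6i, so ⟨σ_y⟩ = 12/13.
⟨S_y⟩ = (ħ/2)·⟨σ_y⟩.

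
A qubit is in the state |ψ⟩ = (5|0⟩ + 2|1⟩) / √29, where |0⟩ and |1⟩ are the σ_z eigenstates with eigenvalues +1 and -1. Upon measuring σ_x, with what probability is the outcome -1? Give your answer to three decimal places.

0.155

|-x⟩ = (|0⟩ - |1⟩)/√2, so ⟨-x|ψ⟩ = (3) / (√2·√29).
P = |3|² / 58 = 9/58.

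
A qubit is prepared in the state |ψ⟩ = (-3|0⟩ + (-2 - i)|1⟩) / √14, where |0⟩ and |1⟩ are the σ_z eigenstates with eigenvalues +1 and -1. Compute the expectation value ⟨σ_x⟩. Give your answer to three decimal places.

0.857

⟨σ_x⟩ = 2 Re(a* b)/(|a|²+|b|²) with a = -3, b = (-2 - i).
a* b = (6 + 3i), so ⟨σ_x⟩ = 12/14.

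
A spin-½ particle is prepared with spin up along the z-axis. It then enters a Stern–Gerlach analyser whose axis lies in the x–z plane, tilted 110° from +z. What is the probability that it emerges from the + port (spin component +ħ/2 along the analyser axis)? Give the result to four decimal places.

0.3290

For spin-½, the probability of finding spin-up along an axis at angle θ to the initial spin direction is cos²(θ/2); spin-down is sin²(θ/2).
θ = 110°, so P = cos²(55°) ≈ 0.3290.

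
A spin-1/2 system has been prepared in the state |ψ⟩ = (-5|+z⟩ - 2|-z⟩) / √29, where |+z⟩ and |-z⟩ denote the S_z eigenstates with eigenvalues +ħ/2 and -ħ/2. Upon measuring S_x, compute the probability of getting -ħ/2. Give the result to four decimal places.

0.1552

|-x⟩ = (|+z⟩ - |-z⟩)/√2, so ⟨-x|ψ⟩ = (-3) / (√2·√29).
P = |-3|² / 58 = 9/58.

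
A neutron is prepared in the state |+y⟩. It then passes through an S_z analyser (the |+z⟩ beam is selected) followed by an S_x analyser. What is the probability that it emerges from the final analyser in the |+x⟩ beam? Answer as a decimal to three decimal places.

0.250

First analyser (S_z): from |+y⟩, P(|+z⟩) = 1/2.
After stage 1 the state is |+z⟩; P(|+x⟩) = |⟨+x|+z⟩|² = 1/2.
Joint probability = 1/2 × 1/2 = 0.250.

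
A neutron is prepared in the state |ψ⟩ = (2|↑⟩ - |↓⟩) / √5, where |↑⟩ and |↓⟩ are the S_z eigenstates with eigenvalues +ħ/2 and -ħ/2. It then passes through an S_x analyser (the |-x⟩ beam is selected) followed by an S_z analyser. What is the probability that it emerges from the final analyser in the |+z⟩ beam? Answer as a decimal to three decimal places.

0.450

First analyser (S_x): P(|-x⟩) = |⟨-x|ψ⟩|² = 9/10.
After stage 1 the state is |-x⟩; P(|+z⟩) = |⟨+z|-x⟩|² = 1/2.
Joint probability = 9/10 × 1/2 = 0.450.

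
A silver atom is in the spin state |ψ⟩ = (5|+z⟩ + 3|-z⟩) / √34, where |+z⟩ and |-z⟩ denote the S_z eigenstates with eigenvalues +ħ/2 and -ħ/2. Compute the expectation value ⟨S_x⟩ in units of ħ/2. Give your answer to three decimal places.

0.882

⟨σ_x⟩ = 2 Re(a* b)/(|a|²+|b|²) with a = 5, b = 3.
a* b = 15, so ⟨σ_x⟩ = 30/34.
⟨S_x⟩ = (ħ/2)·⟨σ_x⟩.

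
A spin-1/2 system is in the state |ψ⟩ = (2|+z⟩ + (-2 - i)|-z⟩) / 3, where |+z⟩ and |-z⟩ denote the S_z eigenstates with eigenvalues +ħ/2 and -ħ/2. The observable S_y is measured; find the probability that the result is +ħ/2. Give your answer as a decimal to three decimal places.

|+y⟩ = (|+z⟩ + i|-z⟩)/√2, so ⟨+y|ψ⟩ = (1 + 2i) / (√2·3).
P = |1 + 2i|² / 18 = 5/18.

0.278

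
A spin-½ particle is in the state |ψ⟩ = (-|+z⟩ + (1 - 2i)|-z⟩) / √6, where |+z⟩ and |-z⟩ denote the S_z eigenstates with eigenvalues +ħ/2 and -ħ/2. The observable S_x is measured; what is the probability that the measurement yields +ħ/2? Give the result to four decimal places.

|+x⟩ = (|+z⟩ + |-z⟩)/√2, so ⟨+x|ψ⟩ = (-2i) / (√2·√6).
P = |-2i|² / 12 = 4/12.

0.3333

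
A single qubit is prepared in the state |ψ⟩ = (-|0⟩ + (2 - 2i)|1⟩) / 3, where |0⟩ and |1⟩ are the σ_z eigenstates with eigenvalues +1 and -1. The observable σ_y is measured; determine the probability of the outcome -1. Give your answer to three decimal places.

0.278

|-y⟩ = (|0⟩ - i|1⟩)/√2, so ⟨-y|ψ⟩ = (1 + 2i) / (√2·3).
P = |1 + 2i|² / 18 = 5/18.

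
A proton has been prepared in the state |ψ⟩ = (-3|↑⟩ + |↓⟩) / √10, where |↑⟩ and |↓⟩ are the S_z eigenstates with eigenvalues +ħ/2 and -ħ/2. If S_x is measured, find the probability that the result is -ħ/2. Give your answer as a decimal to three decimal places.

|-x⟩ = (|↑⟩ - |↓⟩)/√2, so ⟨-x|ψ⟩ = (-4) / (√2·√10).
P = |-4|² / 20 = 16/20.

0.800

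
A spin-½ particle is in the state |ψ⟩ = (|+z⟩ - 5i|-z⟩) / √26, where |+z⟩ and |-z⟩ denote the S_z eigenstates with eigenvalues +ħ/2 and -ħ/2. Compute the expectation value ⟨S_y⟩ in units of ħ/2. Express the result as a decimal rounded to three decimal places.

⟨σ_y⟩ = 2 Im(a* b)/(|a|²+|b|²) with a = 1, b = -5i.
a* b = -5i, so ⟨σ_y⟩ = -10/26.
⟨S_y⟩ = (ħ/2)·⟨σ_y⟩.

-0.385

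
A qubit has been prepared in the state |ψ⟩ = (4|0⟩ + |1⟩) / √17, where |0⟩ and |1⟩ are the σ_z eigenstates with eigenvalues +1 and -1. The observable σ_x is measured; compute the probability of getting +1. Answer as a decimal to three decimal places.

0.735

|+x⟩ = (|0⟩ + |1⟩)/√2, so ⟨+x|ψ⟩ = (5) / (√2·√17).
P = |5|² / 34 = 25/34.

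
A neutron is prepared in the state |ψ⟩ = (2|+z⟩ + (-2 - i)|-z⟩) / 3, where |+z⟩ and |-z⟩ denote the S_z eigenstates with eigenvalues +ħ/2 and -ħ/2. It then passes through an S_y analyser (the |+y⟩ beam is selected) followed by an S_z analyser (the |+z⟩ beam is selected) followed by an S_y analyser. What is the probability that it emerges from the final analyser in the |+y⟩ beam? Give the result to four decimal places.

0.0694

First analyser (S_y): P(|+y⟩) = |⟨+y|ψ⟩|² = 5/18.
After stage 1 the state is |+y⟩; P(|+z⟩) = |⟨+z|+y⟩|² = 1/2.
After stage 2 the state is |+z⟩; P(|+y⟩) = |⟨+y|+z⟩|² = 1/2.
Joint probability = 5/18 × 1/2 × 1/2 = 0.0694.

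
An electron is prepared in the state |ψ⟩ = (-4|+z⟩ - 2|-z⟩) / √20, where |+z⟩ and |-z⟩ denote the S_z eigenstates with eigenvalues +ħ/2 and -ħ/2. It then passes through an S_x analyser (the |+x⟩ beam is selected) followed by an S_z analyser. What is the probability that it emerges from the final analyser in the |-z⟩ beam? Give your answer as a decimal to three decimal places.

0.450

First analyser (S_x): P(|+x⟩) = |⟨+x|ψ⟩|² = 36/40.
After stage 1 the state is |+x⟩; P(|-z⟩) = |⟨-z|+x⟩|² = 1/2.
Joint probability = 36/40 × 1/2 = 0.450.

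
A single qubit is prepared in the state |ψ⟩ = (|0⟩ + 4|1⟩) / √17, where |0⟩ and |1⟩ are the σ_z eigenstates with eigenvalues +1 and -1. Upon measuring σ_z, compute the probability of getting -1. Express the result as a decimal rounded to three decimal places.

The -1 outcome corresponds to |1⟩. Its amplitude in |ψ⟩ is 4/√17.
P = |4|² / 17 = 16/17.

0.941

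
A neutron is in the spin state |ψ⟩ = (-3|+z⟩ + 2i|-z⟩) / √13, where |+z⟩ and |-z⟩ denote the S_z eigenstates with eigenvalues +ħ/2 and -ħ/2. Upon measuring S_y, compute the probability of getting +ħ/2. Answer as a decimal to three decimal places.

|+y⟩ = (|+z⟩ + i|-z⟩)/√2, so ⟨+y|ψ⟩ = (-1) / (√2·√13).
P = |-1|² / 26 = 1/26.

0.038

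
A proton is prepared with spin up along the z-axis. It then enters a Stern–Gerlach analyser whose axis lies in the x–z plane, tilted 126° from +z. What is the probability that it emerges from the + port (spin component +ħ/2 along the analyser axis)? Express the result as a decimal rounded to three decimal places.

For spin-½, the probability of finding spin-up along an axis at angle θ to the initial spin direction is cos²(θ/2); spin-down is sin²(θ/2).
θ = 126°, so P = cos²(63°) ≈ 0.206.

0.206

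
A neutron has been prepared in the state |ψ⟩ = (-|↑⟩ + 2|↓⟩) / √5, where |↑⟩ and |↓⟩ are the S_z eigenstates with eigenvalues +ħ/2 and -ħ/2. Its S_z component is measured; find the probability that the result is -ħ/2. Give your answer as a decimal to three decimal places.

The -ħ/2 outcome corresponds to |↓⟩. Its amplitude in |ψ⟩ is 2/√5.
P = |2|² / 5 = 4/5.

0.800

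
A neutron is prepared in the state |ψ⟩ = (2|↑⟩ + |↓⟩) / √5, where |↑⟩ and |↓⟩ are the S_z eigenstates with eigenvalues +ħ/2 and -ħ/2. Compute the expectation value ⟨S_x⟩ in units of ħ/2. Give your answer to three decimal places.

⟨σ_x⟩ = 2 Re(a* b)/(|a|²+|b|²) with a = 2, b = 1.
a* b = 2, so ⟨σ_x⟩ = 4/5.
⟨S_x⟩ = (ħ/2)·⟨σ_x⟩.

0.800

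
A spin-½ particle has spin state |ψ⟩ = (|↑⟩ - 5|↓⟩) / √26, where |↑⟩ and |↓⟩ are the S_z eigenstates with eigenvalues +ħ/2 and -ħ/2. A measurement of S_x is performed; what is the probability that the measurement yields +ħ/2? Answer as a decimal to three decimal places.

0.308

|+x⟩ = (|↑⟩ + |↓⟩)/√2, so ⟨+x|ψ⟩ = (-4) / (√2·√26).
P = |-4|² / 52 = 16/52.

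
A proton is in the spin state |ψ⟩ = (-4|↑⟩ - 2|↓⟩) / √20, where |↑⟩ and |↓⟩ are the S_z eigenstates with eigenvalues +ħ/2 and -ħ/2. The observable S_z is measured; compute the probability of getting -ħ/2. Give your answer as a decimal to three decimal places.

0.200

The -ħ/2 outcome corresponds to |↓⟩. Its amplitude in |ψ⟩ is -2/√20.
P = |-2|² / 20 = 4/20.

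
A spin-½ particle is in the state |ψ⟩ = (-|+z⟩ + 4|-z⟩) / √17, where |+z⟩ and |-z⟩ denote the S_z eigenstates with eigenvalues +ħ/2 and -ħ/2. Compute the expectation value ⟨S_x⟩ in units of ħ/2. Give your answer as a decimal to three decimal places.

-0.471

⟨σ_x⟩ = 2 Re(a* b)/(|a|²+|b|²) with a = -1, b = 4.
a* b = -4, so ⟨σ_x⟩ = -8/17.
⟨S_x⟩ = (ħ/2)·⟨σ_x⟩.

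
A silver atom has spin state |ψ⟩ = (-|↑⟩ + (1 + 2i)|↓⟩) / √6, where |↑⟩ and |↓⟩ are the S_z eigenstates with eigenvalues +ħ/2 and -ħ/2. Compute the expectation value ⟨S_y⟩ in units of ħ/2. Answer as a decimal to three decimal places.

⟨σ_y⟩ = 2 Im(a* b)/(|a|²+|b|²) with a = -1, b = (1 + 2i).
a* b = (-1 - 2i), so ⟨σ_y⟩ = -4/6.
⟨S_y⟩ = (ħ/2)·⟨σ_y⟩.

-0.667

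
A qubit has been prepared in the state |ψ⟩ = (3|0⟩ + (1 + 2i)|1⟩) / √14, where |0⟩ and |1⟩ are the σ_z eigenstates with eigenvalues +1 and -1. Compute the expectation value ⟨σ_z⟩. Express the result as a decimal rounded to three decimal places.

0.286

⟨σ_z⟩ = |a|² - |b|² divided by |a|²+|b|², with a, b the |0⟩, |1⟩ amplitudes.
= (9 - 5)/14 = 4/14.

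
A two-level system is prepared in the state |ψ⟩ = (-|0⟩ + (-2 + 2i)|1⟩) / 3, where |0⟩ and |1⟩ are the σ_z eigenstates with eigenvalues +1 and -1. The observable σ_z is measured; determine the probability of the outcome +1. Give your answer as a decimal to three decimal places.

0.111

The +1 outcome corresponds to |0⟩. Its amplitude in |ψ⟩ is -1/3.
P = |-1|² / 9 = 1/9.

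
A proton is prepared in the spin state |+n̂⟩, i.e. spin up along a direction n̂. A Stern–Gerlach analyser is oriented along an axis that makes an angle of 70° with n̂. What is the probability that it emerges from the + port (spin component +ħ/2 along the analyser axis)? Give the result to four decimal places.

0.6710

For spin-½, the probability of finding spin-up along an axis at angle θ to the initial spin direction is cos²(θ/2); spin-down is sin²(θ/2).
θ = 70°, so P = cos²(35°) ≈ 0.6710.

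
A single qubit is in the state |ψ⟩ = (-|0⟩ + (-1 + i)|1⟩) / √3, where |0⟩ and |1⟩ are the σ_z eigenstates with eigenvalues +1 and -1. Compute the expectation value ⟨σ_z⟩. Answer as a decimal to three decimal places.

⟨σ_z⟩ = |a|² - |b|² divided by |a|²+|b|², with a, b the |0⟩, |1⟩ amplitudes.
= (1 - 2)/3 = -1/3.

-0.333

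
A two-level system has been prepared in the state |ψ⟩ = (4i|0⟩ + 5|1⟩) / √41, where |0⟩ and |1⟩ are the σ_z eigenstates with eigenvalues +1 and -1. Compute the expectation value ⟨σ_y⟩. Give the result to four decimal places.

⟨σ_y⟩ = 2 Im(a* b)/(|a|²+|b|²) with a = 4i, b = 5.
a* b = -20i, so ⟨σ_y⟩ = -40/41.

-0.9756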